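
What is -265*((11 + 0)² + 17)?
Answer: -36570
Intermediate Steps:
-265*((11 + 0)² + 17) = -265*(11² + 17) = -265*(121 + 17) = -265*138 = -36570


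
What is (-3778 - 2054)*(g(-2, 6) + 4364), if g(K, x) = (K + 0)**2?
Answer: -25474176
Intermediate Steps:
g(K, x) = K**2
(-3778 - 2054)*(g(-2, 6) + 4364) = (-3778 - 2054)*((-2)**2 + 4364) = -5832*(4 + 4364) = -5832*4368 = -25474176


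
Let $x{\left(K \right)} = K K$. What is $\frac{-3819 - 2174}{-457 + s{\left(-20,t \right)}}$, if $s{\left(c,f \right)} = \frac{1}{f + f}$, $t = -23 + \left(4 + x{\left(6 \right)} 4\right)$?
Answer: $\frac{1498250}{114249} \approx 13.114$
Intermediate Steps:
$x{\left(K \right)} = K^{2}$
$t = 125$ ($t = -23 + \left(4 + 6^{2} \cdot 4\right) = -23 + \left(4 + 36 \cdot 4\right) = -23 + \left(4 + 144\right) = -23 + 148 = 125$)
$s{\left(c,f \right)} = \frac{1}{2 f}$
$\frac{-3819 - 2174}{-457 + s{\left(-20,t \right)}} = \frac{-3819 - 2174}{-457 + \frac{1}{2 \cdot 125}} = - \frac{5993}{-457 + \frac{1}{2} \cdot \frac{1}{125}} = - \frac{5993}{-457 + \frac{1}{250}} = - \frac{5993}{- \frac{114249}{250}} = \left(-5993\right) \left(- \frac{250}{114249}\right) = \frac{1498250}{114249}$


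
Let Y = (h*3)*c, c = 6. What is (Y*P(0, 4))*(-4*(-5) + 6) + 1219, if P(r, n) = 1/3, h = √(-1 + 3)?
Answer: 1219 + 156*√2 ≈ 1439.6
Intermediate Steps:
h = √2 ≈ 1.4142
P(r, n) = ⅓
Y = 18*√2 (Y = (√2*3)*6 = (3*√2)*6 = 18*√2 ≈ 25.456)
(Y*P(0, 4))*(-4*(-5) + 6) + 1219 = ((18*√2)*(⅓))*(-4*(-5) + 6) + 1219 = (6*√2)*(20 + 6) + 1219 = (6*√2)*26 + 1219 = 156*√2 + 1219 = 1219 + 156*√2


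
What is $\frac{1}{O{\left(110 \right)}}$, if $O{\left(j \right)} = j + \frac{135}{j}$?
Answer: $\frac{22}{2447} \approx 0.0089906$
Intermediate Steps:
$\frac{1}{O{\left(110 \right)}} = \frac{1}{110 + \frac{135}{110}} = \frac{1}{110 + 135 \cdot \frac{1}{110}} = \frac{1}{110 + \frac{27}{22}} = \frac{1}{\frac{2447}{22}} = \frac{22}{2447}$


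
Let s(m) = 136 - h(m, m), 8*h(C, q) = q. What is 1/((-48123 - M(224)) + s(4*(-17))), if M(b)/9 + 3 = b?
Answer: -2/99935 ≈ -2.0013e-5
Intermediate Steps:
M(b) = -27 + 9*b
h(C, q) = q/8
s(m) = 136 - m/8
1/((-48123 - M(224)) + s(4*(-17))) = 1/((-48123 - (-27 + 9*224)) + (136 - (-17)/2)) = 1/((-48123 - (-27 + 2016)) + (136 - ⅛*(-68))) = 1/((-48123 - 1*1989) + (136 + 17/2)) = 1/((-48123 - 1989) + 289/2) = 1/(-50112 + 289/2) = 1/(-99935/2) = -2/99935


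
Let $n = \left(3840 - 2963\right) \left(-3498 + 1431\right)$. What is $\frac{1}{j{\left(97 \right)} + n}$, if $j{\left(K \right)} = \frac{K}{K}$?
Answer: $- \frac{1}{1812758} \approx -5.5165 \cdot 10^{-7}$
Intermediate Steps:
$j{\left(K \right)} = 1$
$n = -1812759$ ($n = 877 \left(-2067\right) = -1812759$)
$\frac{1}{j{\left(97 \right)} + n} = \frac{1}{1 - 1812759} = \frac{1}{-1812758} = - \frac{1}{1812758}$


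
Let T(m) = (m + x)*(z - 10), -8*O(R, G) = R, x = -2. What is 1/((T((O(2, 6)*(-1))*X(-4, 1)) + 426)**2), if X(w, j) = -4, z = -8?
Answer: 1/230400 ≈ 4.3403e-6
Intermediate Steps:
O(R, G) = -R/8
T(m) = 36 - 18*m (T(m) = (m - 2)*(-8 - 10) = (-2 + m)*(-18) = 36 - 18*m)
1/((T((O(2, 6)*(-1))*X(-4, 1)) + 426)**2) = 1/(((36 - 18*-1/8*2*(-1)*(-4)) + 426)**2) = 1/(((36 - 18*(-1/4*(-1))*(-4)) + 426)**2) = 1/(((36 - 9*(-4)/2) + 426)**2) = 1/(((36 - 18*(-1)) + 426)**2) = 1/(((36 + 18) + 426)**2) = 1/((54 + 426)**2) = 1/(480**2) = 1/230400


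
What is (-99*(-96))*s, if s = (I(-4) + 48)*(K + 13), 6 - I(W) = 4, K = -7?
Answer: 2851200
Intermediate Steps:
I(W) = 2 (I(W) = 6 - 1*4 = 6 - 4 = 2)
s = 300 (s = (2 + 48)*(-7 + 13) = 50*6 = 300)
(-99*(-96))*s = -99*(-96)*300 = 9504*300 = 2851200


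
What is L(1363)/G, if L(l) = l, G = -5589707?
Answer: -1363/5589707 ≈ -0.00024384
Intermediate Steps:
L(1363)/G = 1363/(-5589707) = 1363*(-1/5589707) = -1363/5589707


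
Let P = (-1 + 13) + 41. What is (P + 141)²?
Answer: 37636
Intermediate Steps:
P = 53 (P = 12 + 41 = 53)
(P + 141)² = (53 + 141)² = 194² = 37636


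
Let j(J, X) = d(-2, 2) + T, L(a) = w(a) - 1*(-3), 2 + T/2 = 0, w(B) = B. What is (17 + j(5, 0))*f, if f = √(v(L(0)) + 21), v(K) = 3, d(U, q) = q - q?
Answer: 26*√6 ≈ 63.687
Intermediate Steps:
d(U, q) = 0
T = -4 (T = -4 + 2*0 = -4 + 0 = -4)
L(a) = 3 + a (L(a) = a - 1*(-3) = a + 3 = 3 + a)
f = 2*√6 (f = √(3 + 21) = √24 = 2*√6 ≈ 4.8990)
j(J, X) = -4 (j(J, X) = 0 - 4 = -4)
(17 + j(5, 0))*f = (17 - 4)*(2*√6) = 13*(2*√6) = 26*√6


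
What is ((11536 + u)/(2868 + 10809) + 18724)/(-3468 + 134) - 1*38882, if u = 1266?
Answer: -886620503513/22799559 ≈ -38888.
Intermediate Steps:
((11536 + u)/(2868 + 10809) + 18724)/(-3468 + 134) - 1*38882 = ((11536 + 1266)/(2868 + 10809) + 18724)/(-3468 + 134) - 1*38882 = (12802/13677 + 18724)/(-3334) - 38882 = (12802*(1/13677) + 18724)*(-1/3334) - 38882 = (12802/13677 + 18724)*(-1/3334) - 38882 = (256100950/13677)*(-1/3334) - 38882 = -128050475/22799559 - 38882 = -886620503513/22799559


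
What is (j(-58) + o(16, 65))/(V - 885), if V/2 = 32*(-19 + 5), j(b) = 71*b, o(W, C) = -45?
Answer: 4163/1781 ≈ 2.3375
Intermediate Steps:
V = -896 (V = 2*(32*(-19 + 5)) = 2*(32*(-14)) = 2*(-448) = -896)
(j(-58) + o(16, 65))/(V - 885) = (71*(-58) - 45)/(-896 - 885) = (-4118 - 45)/(-1781) = -4163*(-1/1781) = 4163/1781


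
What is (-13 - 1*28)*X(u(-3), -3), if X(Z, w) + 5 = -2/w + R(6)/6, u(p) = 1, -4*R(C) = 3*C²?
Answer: 2173/6 ≈ 362.17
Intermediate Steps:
R(C) = -3*C²/4
X(Z, w) = -19/2 - 2/w (X(Z, w) = -5 + (-2/w - ¾*6²/6) = -5 + (-2/w - ¾*36*(⅙)) = -5 + (-2/w - 27*⅙) = -5 + (-2/w - 9/2) = -5 + (-9/2 - 2/w) = -19/2 - 2/w)
(-13 - 1*28)*X(u(-3), -3) = (-13 - 1*28)*(-19/2 - 2/(-3)) = (-13 - 28)*(-19/2 - 2*(-⅓)) = -41*(-19/2 + ⅔) = -41*(-53/6) = 2173/6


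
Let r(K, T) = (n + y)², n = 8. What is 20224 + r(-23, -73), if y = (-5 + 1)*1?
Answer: 20240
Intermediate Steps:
y = -4 (y = -4*1 = -4)
r(K, T) = 16 (r(K, T) = (8 - 4)² = 4² = 16)
20224 + r(-23, -73) = 20224 + 16 = 20240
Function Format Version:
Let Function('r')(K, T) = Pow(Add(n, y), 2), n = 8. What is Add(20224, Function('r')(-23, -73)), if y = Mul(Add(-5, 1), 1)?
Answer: 20240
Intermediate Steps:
y = -4 (y = Mul(-4, 1) = -4)
Function('r')(K, T) = 16 (Function('r')(K, T) = Pow(Add(8, -4), 2) = Pow(4, 2) = 16)
Add(20224, Function('r')(-23, -73)) = Add(20224, 16) = 20240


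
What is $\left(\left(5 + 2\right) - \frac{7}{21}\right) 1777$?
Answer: $\frac{35540}{3} \approx 11847.0$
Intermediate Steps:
$\left(\left(5 + 2\right) - \frac{7}{21}\right) 1777 = \left(7 - 7 \cdot \frac{1}{21}\right) 1777 = \left(7 - \frac{1}{3}\right) 1777 = \frac{20}{3} \cdot 1777 = \frac{35540}{3}$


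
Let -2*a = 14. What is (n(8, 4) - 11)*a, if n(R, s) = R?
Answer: 21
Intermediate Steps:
a = -7 (a = -½*14 = -7)
(n(8, 4) - 11)*a = (8 - 11)*(-7) = -3*(-7) = 21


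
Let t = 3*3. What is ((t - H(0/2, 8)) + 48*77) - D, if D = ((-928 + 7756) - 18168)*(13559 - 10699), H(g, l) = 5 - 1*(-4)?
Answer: 32436096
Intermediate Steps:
H(g, l) = 9 (H(g, l) = 5 + 4 = 9)
t = 9
D = -32432400 (D = (6828 - 18168)*2860 = -11340*2860 = -32432400)
((t - H(0/2, 8)) + 48*77) - D = ((9 - 1*9) + 48*77) - 1*(-32432400) = ((9 - 9) + 3696) + 32432400 = (0 + 3696) + 32432400 = 3696 + 32432400 = 32436096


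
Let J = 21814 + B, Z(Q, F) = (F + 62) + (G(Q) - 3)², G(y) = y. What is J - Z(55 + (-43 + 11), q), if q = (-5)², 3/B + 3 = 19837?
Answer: 422999721/19834 ≈ 21327.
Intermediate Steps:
B = 3/19834 (B = 3/(-3 + 19837) = 3/19834 ≈ 0.00015126)
q = 25
Z(Q, F) = 62 + F + (-3 + Q)² (Z(Q, F) = (F + 62) + (Q - 3)² = (62 + F) + (-3 + Q)² = 62 + F + (-3 + Q)²)
J = 432658879/19834 (J = 21814 + 3/19834 = 432658879/19834 ≈ 21814.)
J - Z(55 + (-43 + 11), q) = 432658879/19834 - (62 + 25 + (-3 + (55 + (-43 + 11)))²) = 432658879/19834 - (62 + 25 + (-3 + (55 - 32))²) = 432658879/19834 - (62 + 25 + (-3 + 23)²) = 432658879/19834 - (62 + 25 + 20²) = 432658879/19834 - (62 + 25 + 400) = 432658879/19834 - 1*487 = 432658879/19834 - 487 = 422999721/19834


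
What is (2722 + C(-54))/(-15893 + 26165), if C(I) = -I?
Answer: 347/1284 ≈ 0.27025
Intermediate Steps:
(2722 + C(-54))/(-15893 + 26165) = (2722 - 1*(-54))/(-15893 + 26165) = (2722 + 54)/10272 = 2776*(1/10272) = 347/1284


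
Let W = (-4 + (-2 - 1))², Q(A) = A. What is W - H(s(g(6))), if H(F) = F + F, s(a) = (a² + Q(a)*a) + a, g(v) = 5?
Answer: -61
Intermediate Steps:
W = 49 (W = (-4 - 3)² = (-7)² = 49)
s(a) = a + 2*a² (s(a) = (a² + a*a) + a = (a² + a²) + a = 2*a² + a = a + 2*a²)
H(F) = 2*F
W - H(s(g(6))) = 49 - 2*5*(1 + 2*5) = 49 - 2*5*(1 + 10) = 49 - 2*5*11 = 49 - 2*55 = 49 - 1*110 = 49 - 110 = -61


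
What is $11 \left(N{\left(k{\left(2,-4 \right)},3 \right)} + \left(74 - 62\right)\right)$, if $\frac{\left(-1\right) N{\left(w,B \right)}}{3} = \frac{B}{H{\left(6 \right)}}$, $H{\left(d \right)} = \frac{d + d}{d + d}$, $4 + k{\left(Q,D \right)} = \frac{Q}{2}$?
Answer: $33$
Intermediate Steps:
$k{\left(Q,D \right)} = -4 + \frac{Q}{2}$
$H{\left(d \right)} = 1$ ($H{\left(d \right)} = \frac{2 d}{2 d} = 2 d \frac{1}{2 d} = 1$)
$N{\left(w,B \right)} = - 3 B$ ($N{\left(w,B \right)} = - 3 \frac{B}{1} = - 3 B 1 = - 3 B$)
$11 \left(N{\left(k{\left(2,-4 \right)},3 \right)} + \left(74 - 62\right)\right) = 11 \left(\left(-3\right) 3 + \left(74 - 62\right)\right) = 11 \left(-9 + \left(74 - 62\right)\right) = 11 \left(-9 + 12\right) = 11 \cdot 3 = 33$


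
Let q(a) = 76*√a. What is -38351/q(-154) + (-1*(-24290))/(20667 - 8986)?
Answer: 24290/11681 + 38351*I*√154/11704 ≈ 2.0794 + 40.663*I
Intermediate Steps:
-38351/q(-154) + (-1*(-24290))/(20667 - 8986) = -38351*(-I*√154/11704) + (-1*(-24290))/(20667 - 8986) = -38351*(-I*√154/11704) + 24290/11681 = -38351*(-I*√154/11704) + 24290*(1/11681) = -(-38351)*I*√154/11704 + 24290/11681 = 38351*I*√154/11704 + 24290/11681 = 24290/11681 + 38351*I*√154/11704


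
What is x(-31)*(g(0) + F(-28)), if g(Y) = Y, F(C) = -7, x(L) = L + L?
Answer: 434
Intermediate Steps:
x(L) = 2*L
x(-31)*(g(0) + F(-28)) = (2*(-31))*(0 - 7) = -62*(-7) = 434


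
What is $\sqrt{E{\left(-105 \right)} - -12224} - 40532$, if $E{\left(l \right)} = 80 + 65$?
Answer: $-40532 + \sqrt{12369} \approx -40421.0$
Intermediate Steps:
$E{\left(l \right)} = 145$
$\sqrt{E{\left(-105 \right)} - -12224} - 40532 = \sqrt{145 - -12224} - 40532 = \sqrt{145 + 12224} - 40532 = \sqrt{12369} - 40532 = -40532 + \sqrt{12369}$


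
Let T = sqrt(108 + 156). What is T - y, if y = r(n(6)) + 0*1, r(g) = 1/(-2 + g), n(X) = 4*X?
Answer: -1/22 + 2*sqrt(66) ≈ 16.203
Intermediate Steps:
T = 2*sqrt(66) (T = sqrt(264) = 2*sqrt(66) ≈ 16.248)
y = 1/22 (y = 1/(-2 + 4*6) + 0*1 = 1/(-2 + 24) + 0 = 1/22 + 0 = 1/22 ≈ 0.045455)
T - y = 2*sqrt(66) - 1*1/22 = 2*sqrt(66) - 1/22 = -1/22 + 2*sqrt(66)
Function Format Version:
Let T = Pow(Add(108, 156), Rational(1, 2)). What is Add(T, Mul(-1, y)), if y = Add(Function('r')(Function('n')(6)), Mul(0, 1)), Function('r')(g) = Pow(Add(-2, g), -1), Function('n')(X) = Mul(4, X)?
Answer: Add(Rational(-1, 22), Mul(2, Pow(66, Rational(1, 2)))) ≈ 16.203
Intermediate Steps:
T = Mul(2, Pow(66, Rational(1, 2))) (T = Pow(264, Rational(1, 2)) = Mul(2, Pow(66, Rational(1, 2))) ≈ 16.248)
y = Rational(1, 22) (y = Add(Pow(Add(-2, Mul(4, 6)), -1), Mul(0, 1)) = Add(Pow(Add(-2, 24), -1), 0) = Add(Pow(22, -1), 0) = Add(Rational(1, 22), 0) = Rational(1, 22) ≈ 0.045455)
Add(T, Mul(-1, y)) = Add(Mul(2, Pow(66, Rational(1, 2))), Mul(-1, Rational(1, 22))) = Add(Mul(2, Pow(66, Rational(1, 2))), Rational(-1, 22)) = Add(Rational(-1, 22), Mul(2, Pow(66, Rational(1, 2))))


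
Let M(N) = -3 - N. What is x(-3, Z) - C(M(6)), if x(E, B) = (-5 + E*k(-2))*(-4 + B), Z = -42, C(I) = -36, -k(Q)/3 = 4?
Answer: -1390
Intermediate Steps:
k(Q) = -12 (k(Q) = -3*4 = -12)
x(E, B) = (-5 - 12*E)*(-4 + B) (x(E, B) = (-5 + E*(-12))*(-4 + B) = (-5 - 12*E)*(-4 + B))
x(-3, Z) - C(M(6)) = (20 - 5*(-42) + 48*(-3) - 12*(-42)*(-3)) - 1*(-36) = (20 + 210 - 144 - 1512) + 36 = -1426 + 36 = -1390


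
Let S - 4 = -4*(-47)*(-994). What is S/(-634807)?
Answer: 186868/634807 ≈ 0.29437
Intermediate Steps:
S = -186868 (S = 4 - 4*(-47)*(-994) = 4 + 188*(-994) = 4 - 186872 = -186868)
S/(-634807) = -186868/(-634807) = -186868*(-1/634807) = 186868/634807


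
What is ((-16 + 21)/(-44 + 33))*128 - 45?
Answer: -1135/11 ≈ -103.18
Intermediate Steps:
((-16 + 21)/(-44 + 33))*128 - 45 = (5/(-11))*128 - 45 = (5*(-1/11))*128 - 45 = -5/11*128 - 45 = -640/11 - 45 = -1135/11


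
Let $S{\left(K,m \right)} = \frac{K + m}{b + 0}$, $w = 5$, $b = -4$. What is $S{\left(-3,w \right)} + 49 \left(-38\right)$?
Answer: $- \frac{3725}{2} \approx -1862.5$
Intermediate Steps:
$S{\left(K,m \right)} = - \frac{K}{4} - \frac{m}{4}$ ($S{\left(K,m \right)} = \frac{K + m}{-4 + 0} = \frac{K + m}{-4} = \left(K + m\right) \left(- \frac{1}{4}\right) = - \frac{K}{4} - \frac{m}{4}$)
$S{\left(-3,w \right)} + 49 \left(-38\right) = \left(\left(- \frac{1}{4}\right) \left(-3\right) - \frac{5}{4}\right) + 49 \left(-38\right) = \left(\frac{3}{4} - \frac{5}{4}\right) - 1862 = - \frac{1}{2} - 1862 = - \frac{3725}{2}$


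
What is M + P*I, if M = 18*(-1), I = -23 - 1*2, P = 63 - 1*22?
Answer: -1043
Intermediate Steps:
P = 41 (P = 63 - 22 = 41)
I = -25 (I = -23 - 2 = -25)
M = -18
M + P*I = -18 + 41*(-25) = -18 - 1025 = -1043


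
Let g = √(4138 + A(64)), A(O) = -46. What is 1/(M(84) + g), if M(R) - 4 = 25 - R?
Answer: 5/97 + 2*√1023/1067 ≈ 0.11150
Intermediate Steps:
M(R) = 29 - R (M(R) = 4 + (25 - R) = 29 - R)
g = 2*√1023 (g = √(4138 - 46) = √4092 = 2*√1023 ≈ 63.969)
1/(M(84) + g) = 1/((29 - 1*84) + 2*√1023) = 1/((29 - 84) + 2*√1023) = 1/(-55 + 2*√1023)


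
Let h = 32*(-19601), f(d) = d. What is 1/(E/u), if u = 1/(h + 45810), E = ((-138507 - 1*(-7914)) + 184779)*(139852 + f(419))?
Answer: -1/4419228385585332 ≈ -2.2628e-16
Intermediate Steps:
h = -627232
E = 7600724406 (E = ((-138507 - 1*(-7914)) + 184779)*(139852 + 419) = ((-138507 + 7914) + 184779)*140271 = (-130593 + 184779)*140271 = 54186*140271 = 7600724406)
u = -1/581422 (u = 1/(-627232 + 45810) = 1/(-581422) = -1/581422 ≈ -1.7199e-6)
1/(E/u) = 1/(7600724406/(-1/581422)) = 1/(7600724406*(-581422)) = 1/(-4419228385585332) = -1/4419228385585332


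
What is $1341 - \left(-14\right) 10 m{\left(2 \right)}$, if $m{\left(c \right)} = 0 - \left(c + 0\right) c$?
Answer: $781$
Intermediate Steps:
$m{\left(c \right)} = - c^{2}$ ($m{\left(c \right)} = 0 - c c = 0 - c^{2} = - c^{2}$)
$1341 - \left(-14\right) 10 m{\left(2 \right)} = 1341 - \left(-14\right) 10 \left(- 2^{2}\right) = 1341 - - 140 \left(\left(-1\right) 4\right) = 1341 - \left(-140\right) \left(-4\right) = 1341 - 560 = 781$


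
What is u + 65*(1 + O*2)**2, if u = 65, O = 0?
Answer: 130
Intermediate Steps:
u + 65*(1 + O*2)**2 = 65 + 65*(1 + 0*2)**2 = 65 + 65*(1 + 0)**2 = 65 + 65*1**2 = 65 + 65*1 = 65 + 65 = 130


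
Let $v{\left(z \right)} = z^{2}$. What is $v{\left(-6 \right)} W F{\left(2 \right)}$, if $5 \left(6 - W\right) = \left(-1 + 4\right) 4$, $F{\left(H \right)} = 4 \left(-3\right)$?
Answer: $- \frac{7776}{5} \approx -1555.2$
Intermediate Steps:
$F{\left(H \right)} = -12$
$W = \frac{18}{5}$ ($W = 6 - \frac{\left(-1 + 4\right) 4}{5} = 6 - \frac{3 \cdot 4}{5} = 6 - \frac{12}{5} = \frac{18}{5} \approx 3.6$)
$v{\left(-6 \right)} W F{\left(2 \right)} = \left(-6\right)^{2} \cdot \frac{18}{5} \left(-12\right) = 36 \left(- \frac{216}{5}\right) = - \frac{7776}{5}$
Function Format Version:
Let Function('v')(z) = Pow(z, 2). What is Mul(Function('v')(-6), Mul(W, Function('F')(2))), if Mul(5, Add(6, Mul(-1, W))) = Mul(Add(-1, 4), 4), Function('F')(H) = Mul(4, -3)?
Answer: Rational(-7776, 5) ≈ -1555.2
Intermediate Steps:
Function('F')(H) = -12
W = Rational(18, 5) (W = Add(6, Mul(Rational(-1, 5), Mul(Add(-1, 4), 4))) = Add(6, Mul(Rational(-1, 5), Mul(3, 4))) = Add(6, Mul(Rational(-1, 5), 12)) = Add(6, Rational(-12, 5)) = Rational(18, 5) ≈ 3.6000)
Mul(Function('v')(-6), Mul(W, Function('F')(2))) = Mul(Pow(-6, 2), Mul(Rational(18, 5), -12)) = Mul(36, Rational(-216, 5)) = Rational(-7776, 5)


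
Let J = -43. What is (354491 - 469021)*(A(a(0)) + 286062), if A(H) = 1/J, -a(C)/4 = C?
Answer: -1408795162450/43 ≈ -3.2763e+10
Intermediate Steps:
a(C) = -4*C
A(H) = -1/43 (A(H) = 1/(-43) = -1/43)
(354491 - 469021)*(A(a(0)) + 286062) = (354491 - 469021)*(-1/43 + 286062) = -114530*12300665/43 = -1408795162450/43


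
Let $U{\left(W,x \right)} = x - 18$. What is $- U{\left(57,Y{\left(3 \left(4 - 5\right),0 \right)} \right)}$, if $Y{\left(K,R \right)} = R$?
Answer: $18$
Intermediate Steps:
$U{\left(W,x \right)} = -18 + x$ ($U{\left(W,x \right)} = x - 18 = -18 + x$)
$- U{\left(57,Y{\left(3 \left(4 - 5\right),0 \right)} \right)} = - (-18 + 0) = \left(-1\right) \left(-18\right) = 18$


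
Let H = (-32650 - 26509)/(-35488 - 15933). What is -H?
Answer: -59159/51421 ≈ -1.1505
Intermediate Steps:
H = 59159/51421 (H = -59159/(-51421) = -59159*(-1/51421) = 59159/51421 ≈ 1.1505)
-H = -1*59159/51421 = -59159/51421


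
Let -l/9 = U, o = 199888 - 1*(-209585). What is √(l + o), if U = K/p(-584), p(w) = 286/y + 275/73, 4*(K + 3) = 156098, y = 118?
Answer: √6966412672395/4444 ≈ 593.92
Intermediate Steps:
K = 78043/2 (K = -3 + (¼)*156098 = -3 + 78049/2 = 78043/2 ≈ 39022.)
p(w) = 26664/4307 (p(w) = 286/118 + 275/73 = 286*(1/118) + 275*(1/73) = 143/59 + 275/73 = 26664/4307)
o = 409473 (o = 199888 + 209585 = 409473)
U = 336131201/53328 (U = 78043/(2*(26664/4307)) = (78043/2)*(4307/26664) = 336131201/53328 ≈ 6303.1)
l = -1008393603/17776 (l = -9*336131201/53328 = -1008393603/17776 ≈ -56728.)
√(l + o) = √(-1008393603/17776 + 409473) = √(6270398445/17776) = √6966412672395/4444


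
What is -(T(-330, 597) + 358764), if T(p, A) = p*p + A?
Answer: -468261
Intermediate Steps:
T(p, A) = A + p² (T(p, A) = p² + A = A + p²)
-(T(-330, 597) + 358764) = -((597 + (-330)²) + 358764) = -((597 + 108900) + 358764) = -(109497 + 358764) = -1*468261 = -468261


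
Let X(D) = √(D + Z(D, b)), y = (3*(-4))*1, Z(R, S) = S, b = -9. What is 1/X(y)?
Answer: -I*√21/21 ≈ -0.21822*I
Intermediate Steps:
y = -12 (y = -12*1 = -12)
X(D) = √(-9 + D) (X(D) = √(D - 9) = √(-9 + D))
1/X(y) = 1/(√(-9 - 12)) = 1/(√(-21)) = 1/(I*√21) = -I*√21/21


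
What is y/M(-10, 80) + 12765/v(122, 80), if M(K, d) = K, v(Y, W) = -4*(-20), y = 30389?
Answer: -230347/80 ≈ -2879.3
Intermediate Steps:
v(Y, W) = 80
y/M(-10, 80) + 12765/v(122, 80) = 30389/(-10) + 12765/80 = 30389*(-1/10) + 12765*(1/80) = -30389/10 + 2553/16 = -230347/80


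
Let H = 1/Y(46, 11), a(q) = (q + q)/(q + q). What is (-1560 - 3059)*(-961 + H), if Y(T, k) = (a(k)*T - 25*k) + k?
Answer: 967675881/218 ≈ 4.4389e+6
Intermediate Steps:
a(q) = 1 (a(q) = (2*q)/((2*q)) = (2*q)*(1/(2*q)) = 1)
Y(T, k) = T - 24*k (Y(T, k) = (1*T - 25*k) + k = (T - 25*k) + k = T - 24*k)
H = -1/218 (H = 1/(46 - 24*11) = 1/(46 - 264) = 1/(-218) = -1/218 ≈ -0.0045872)
(-1560 - 3059)*(-961 + H) = (-1560 - 3059)*(-961 - 1/218) = -4619*(-209499/218) = 967675881/218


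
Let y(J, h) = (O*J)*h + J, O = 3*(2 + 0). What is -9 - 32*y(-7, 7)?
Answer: 9623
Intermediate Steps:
O = 6 (O = 3*2 = 6)
y(J, h) = J + 6*J*h (y(J, h) = (6*J)*h + J = 6*J*h + J = J + 6*J*h)
-9 - 32*y(-7, 7) = -9 - (-224)*(1 + 6*7) = -9 - (-224)*(1 + 42) = -9 - (-224)*43 = -9 - 32*(-301) = -9 + 9632 = 9623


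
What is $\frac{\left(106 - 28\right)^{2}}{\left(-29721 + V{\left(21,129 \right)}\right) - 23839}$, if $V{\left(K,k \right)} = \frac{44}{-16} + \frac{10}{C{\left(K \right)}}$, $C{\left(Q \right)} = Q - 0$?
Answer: $- \frac{511056}{4499231} \approx -0.11359$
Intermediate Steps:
$C{\left(Q \right)} = Q$ ($C{\left(Q \right)} = Q + 0 = Q$)
$V{\left(K,k \right)} = - \frac{11}{4} + \frac{10}{K}$ ($V{\left(K,k \right)} = \frac{44}{-16} + \frac{10}{K} = 44 \left(- \frac{1}{16}\right) + \frac{10}{K} = - \frac{11}{4} + \frac{10}{K}$)
$\frac{\left(106 - 28\right)^{2}}{\left(-29721 + V{\left(21,129 \right)}\right) - 23839} = \frac{\left(106 - 28\right)^{2}}{\left(-29721 - \left(\frac{11}{4} - \frac{10}{21}\right)\right) - 23839} = \frac{78^{2}}{\left(-29721 + \left(- \frac{11}{4} + 10 \cdot \frac{1}{21}\right)\right) - 23839} = \frac{6084}{\left(-29721 + \left(- \frac{11}{4} + \frac{10}{21}\right)\right) - 23839} = \frac{6084}{\left(-29721 - \frac{191}{84}\right) - 23839} = \frac{6084}{- \frac{2496755}{84} - 23839} = \frac{6084}{- \frac{4499231}{84}} = 6084 \left(- \frac{84}{4499231}\right) = - \frac{511056}{4499231}$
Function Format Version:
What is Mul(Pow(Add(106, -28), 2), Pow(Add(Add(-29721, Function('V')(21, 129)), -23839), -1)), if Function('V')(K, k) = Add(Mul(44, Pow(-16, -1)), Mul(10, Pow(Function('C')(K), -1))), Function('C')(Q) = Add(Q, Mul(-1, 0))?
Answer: Rational(-511056, 4499231) ≈ -0.11359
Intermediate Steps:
Function('C')(Q) = Q (Function('C')(Q) = Add(Q, 0) = Q)
Function('V')(K, k) = Add(Rational(-11, 4), Mul(10, Pow(K, -1))) (Function('V')(K, k) = Add(Mul(44, Pow(-16, -1)), Mul(10, Pow(K, -1))) = Add(Mul(44, Rational(-1, 16)), Mul(10, Pow(K, -1))) = Add(Rational(-11, 4), Mul(10, Pow(K, -1))))
Mul(Pow(Add(106, -28), 2), Pow(Add(Add(-29721, Function('V')(21, 129)), -23839), -1)) = Mul(Pow(Add(106, -28), 2), Pow(Add(Add(-29721, Add(Rational(-11, 4), Mul(10, Pow(21, -1)))), -23839), -1)) = Mul(Pow(78, 2), Pow(Add(Add(-29721, Add(Rational(-11, 4), Mul(10, Rational(1, 21)))), -23839), -1)) = Mul(6084, Pow(Add(Add(-29721, Add(Rational(-11, 4), Rational(10, 21))), -23839), -1)) = Mul(6084, Pow(Add(Add(-29721, Rational(-191, 84)), -23839), -1)) = Mul(6084, Pow(Add(Rational(-2496755, 84), -23839), -1)) = Mul(6084, Pow(Rational(-4499231, 84), -1)) = Mul(6084, Rational(-84, 4499231)) = Rational(-511056, 4499231)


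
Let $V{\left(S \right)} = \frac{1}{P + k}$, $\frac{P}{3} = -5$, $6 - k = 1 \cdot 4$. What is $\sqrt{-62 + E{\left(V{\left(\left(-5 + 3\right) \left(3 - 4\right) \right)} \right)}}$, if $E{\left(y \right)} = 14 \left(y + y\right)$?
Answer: $\frac{i \sqrt{10842}}{13} \approx 8.0096 i$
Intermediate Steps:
$k = 2$ ($k = 6 - 1 \cdot 4 = 6 - 4 = 2$)
$P = -15$ ($P = 3 \left(-5\right) = -15$)
$V{\left(S \right)} = - \frac{1}{13}$ ($V{\left(S \right)} = \frac{1}{-15 + 2} = \frac{1}{-13} = - \frac{1}{13}$)
$E{\left(y \right)} = 28 y$ ($E{\left(y \right)} = 14 \cdot 2 y = 28 y$)
$\sqrt{-62 + E{\left(V{\left(\left(-5 + 3\right) \left(3 - 4\right) \right)} \right)}} = \sqrt{-62 + 28 \left(- \frac{1}{13}\right)} = \sqrt{-62 - \frac{28}{13}} = \sqrt{- \frac{834}{13}} = \frac{i \sqrt{10842}}{13}$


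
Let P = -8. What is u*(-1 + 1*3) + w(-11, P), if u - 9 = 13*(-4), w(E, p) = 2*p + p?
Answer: -110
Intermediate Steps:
w(E, p) = 3*p
u = -43 (u = 9 + 13*(-4) = 9 - 52 = -43)
u*(-1 + 1*3) + w(-11, P) = -43*(-1 + 1*3) + 3*(-8) = -43*(-1 + 3) - 24 = -43*2 - 24 = -86 - 24 = -110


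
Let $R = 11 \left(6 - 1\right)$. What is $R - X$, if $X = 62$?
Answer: $-7$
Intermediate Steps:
$R = 55$ ($R = 11 \cdot 5 = 55$)
$R - X = 55 - 62 = -7$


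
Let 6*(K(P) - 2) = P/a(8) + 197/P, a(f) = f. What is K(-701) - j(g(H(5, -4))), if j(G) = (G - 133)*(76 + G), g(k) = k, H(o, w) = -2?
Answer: 335717839/33648 ≈ 9977.3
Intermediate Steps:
K(P) = 2 + P/48 + 197/(6*P) (K(P) = 2 + (P/8 + 197/P)/6 = 2 + (197/P + P/8)/6 = 2 + (P/48 + 197/(6*P)) = 2 + P/48 + 197/(6*P))
j(G) = (-133 + G)*(76 + G)
K(-701) - j(g(H(5, -4))) = (1/48)*(1576 - 701*(96 - 701))/(-701) - (-10108 + (-2)² - 57*(-2)) = (1/48)*(-1/701)*(1576 - 701*(-605)) - (-10108 + 4 + 114) = (1/48)*(-1/701)*(1576 + 424105) - 1*(-9990) = (1/48)*(-1/701)*425681 + 9990 = -425681/33648 + 9990 = 335717839/33648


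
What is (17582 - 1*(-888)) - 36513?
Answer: -18043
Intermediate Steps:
(17582 - 1*(-888)) - 36513 = (17582 + 888) - 36513 = 18470 - 36513 = -18043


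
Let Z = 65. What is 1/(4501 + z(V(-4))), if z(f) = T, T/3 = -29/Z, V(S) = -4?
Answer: 65/292478 ≈ 0.00022224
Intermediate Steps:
T = -87/65 (T = 3*(-29/65) = -87/65 ≈ -1.3385)
z(f) = -87/65
1/(4501 + z(V(-4))) = 1/(4501 - 87/65) = 1/(292478/65) = 65/292478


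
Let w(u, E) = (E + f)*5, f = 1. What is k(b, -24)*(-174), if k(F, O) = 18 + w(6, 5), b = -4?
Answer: -8352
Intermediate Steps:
w(u, E) = 5 + 5*E (w(u, E) = (E + 1)*5 = (1 + E)*5 = 5 + 5*E)
k(F, O) = 48 (k(F, O) = 18 + (5 + 5*5) = 18 + (5 + 25) = 18 + 30 = 48)
k(b, -24)*(-174) = 48*(-174) = -8352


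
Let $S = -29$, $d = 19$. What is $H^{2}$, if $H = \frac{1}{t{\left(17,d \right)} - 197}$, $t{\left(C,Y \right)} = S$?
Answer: $\frac{1}{51076} \approx 1.9579 \cdot 10^{-5}$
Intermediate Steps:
$t{\left(C,Y \right)} = -29$
$H = - \frac{1}{226}$ ($H = \frac{1}{-29 - 197} = \frac{1}{-226} = - \frac{1}{226} \approx -0.0044248$)
$H^{2} = \left(- \frac{1}{226}\right)^{2} = \frac{1}{51076}$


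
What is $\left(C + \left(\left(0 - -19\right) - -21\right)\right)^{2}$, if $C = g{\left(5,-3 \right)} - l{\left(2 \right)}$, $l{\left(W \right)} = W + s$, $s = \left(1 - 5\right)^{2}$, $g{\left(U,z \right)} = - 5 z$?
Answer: $1369$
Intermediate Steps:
$s = 16$ ($s = \left(-4\right)^{2} = 16$)
$l{\left(W \right)} = 16 + W$ ($l{\left(W \right)} = W + 16 = 16 + W$)
$C = -3$ ($C = \left(-5\right) \left(-3\right) - \left(16 + 2\right) = 15 - 18 = -3$)
$\left(C + \left(\left(0 - -19\right) - -21\right)\right)^{2} = \left(-3 + \left(\left(0 - -19\right) - -21\right)\right)^{2} = \left(-3 + \left(\left(0 + 19\right) + 21\right)\right)^{2} = \left(-3 + \left(19 + 21\right)\right)^{2} = \left(-3 + 40\right)^{2} = 37^{2} = 1369$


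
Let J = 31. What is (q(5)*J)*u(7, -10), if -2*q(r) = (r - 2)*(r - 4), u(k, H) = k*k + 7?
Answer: -2604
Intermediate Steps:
u(k, H) = 7 + k**2 (u(k, H) = k**2 + 7 = 7 + k**2)
q(r) = -(-4 + r)*(-2 + r)/2 (q(r) = -(r - 2)*(r - 4)/2 = -(-2 + r)*(-4 + r)/2 = -(-4 + r)*(-2 + r)/2)
(q(5)*J)*u(7, -10) = ((-4 + 3*5 - 1/2*5**2)*31)*(7 + 7**2) = ((-4 + 15 - 1/2*25)*31)*(7 + 49) = ((-4 + 15 - 25/2)*31)*56 = -3/2*31*56 = -93/2*56 = -2604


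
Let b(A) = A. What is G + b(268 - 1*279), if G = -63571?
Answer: -63582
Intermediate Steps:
G + b(268 - 1*279) = -63571 + (268 - 1*279) = -63571 + (268 - 279) = -63571 - 11 = -63582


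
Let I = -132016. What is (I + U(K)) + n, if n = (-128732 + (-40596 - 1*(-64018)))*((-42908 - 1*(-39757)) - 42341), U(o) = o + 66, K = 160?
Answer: 4790630730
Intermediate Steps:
U(o) = 66 + o
n = 4790762520 (n = (-128732 + (-40596 + 64018))*((-42908 + 39757) - 42341) = (-128732 + 23422)*(-3151 - 42341) = -105310*(-45492) = 4790762520)
(I + U(K)) + n = (-132016 + (66 + 160)) + 4790762520 = (-132016 + 226) + 4790762520 = -131790 + 4790762520 = 4790630730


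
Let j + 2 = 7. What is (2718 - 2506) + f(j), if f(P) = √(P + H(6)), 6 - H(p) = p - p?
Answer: 212 + √11 ≈ 215.32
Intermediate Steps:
j = 5 (j = -2 + 7 = 5)
H(p) = 6 (H(p) = 6 - (p - p) = 6 - 1*0 = 6 + 0 = 6)
f(P) = √(6 + P) (f(P) = √(P + 6) = √(6 + P))
(2718 - 2506) + f(j) = (2718 - 2506) + √(6 + 5) = 212 + √11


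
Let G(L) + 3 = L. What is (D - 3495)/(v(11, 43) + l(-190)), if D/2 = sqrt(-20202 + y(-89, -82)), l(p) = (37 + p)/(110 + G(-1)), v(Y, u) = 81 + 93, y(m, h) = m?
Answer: -123490/6097 + 212*I*sqrt(20291)/18291 ≈ -20.254 + 1.651*I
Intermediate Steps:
G(L) = -3 + L
v(Y, u) = 174
l(p) = 37/106 + p/106 (l(p) = (37 + p)/(110 + (-3 - 1)) = (37 + p)/(110 - 4) = (37 + p)/106 = (37 + p)*(1/106) = 37/106 + p/106)
D = 2*I*sqrt(20291) (D = 2*sqrt(-20202 - 89) = 2*sqrt(-20291) = 2*(I*sqrt(20291)) = 2*I*sqrt(20291) ≈ 284.89*I)
(D - 3495)/(v(11, 43) + l(-190)) = (2*I*sqrt(20291) - 3495)/(174 + (37/106 + (1/106)*(-190))) = (-3495 + 2*I*sqrt(20291))/(174 + (37/106 - 95/53)) = (-3495 + 2*I*sqrt(20291))/(174 - 153/106) = (-3495 + 2*I*sqrt(20291))/(18291/106) = (-3495 + 2*I*sqrt(20291))*(106/18291) = -123490/6097 + 212*I*sqrt(20291)/18291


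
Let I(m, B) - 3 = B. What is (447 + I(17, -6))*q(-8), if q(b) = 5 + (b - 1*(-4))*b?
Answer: 16428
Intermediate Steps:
I(m, B) = 3 + B
q(b) = 5 + b*(4 + b) (q(b) = 5 + (b + 4)*b = 5 + (4 + b)*b = 5 + b*(4 + b))
(447 + I(17, -6))*q(-8) = (447 + (3 - 6))*(5 + (-8)² + 4*(-8)) = (447 - 3)*(5 + 64 - 32) = 444*37 = 16428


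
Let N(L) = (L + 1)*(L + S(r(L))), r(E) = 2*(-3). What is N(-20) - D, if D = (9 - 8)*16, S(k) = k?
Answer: 478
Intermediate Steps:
r(E) = -6
D = 16 (D = 1*16 = 16)
N(L) = (1 + L)*(-6 + L) (N(L) = (L + 1)*(L - 6) = (1 + L)*(-6 + L))
N(-20) - D = (-6 + (-20)² - 5*(-20)) - 1*16 = (-6 + 400 + 100) - 16 = 494 - 16 = 478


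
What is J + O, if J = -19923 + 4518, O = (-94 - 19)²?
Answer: -2636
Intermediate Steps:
O = 12769 (O = (-113)² = 12769)
J = -15405
J + O = -15405 + 12769 = -2636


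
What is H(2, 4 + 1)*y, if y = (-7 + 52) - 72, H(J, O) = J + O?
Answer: -189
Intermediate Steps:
y = -27 (y = 45 - 72 = -27)
H(2, 4 + 1)*y = (2 + (4 + 1))*(-27) = (2 + 5)*(-27) = 7*(-27) = -189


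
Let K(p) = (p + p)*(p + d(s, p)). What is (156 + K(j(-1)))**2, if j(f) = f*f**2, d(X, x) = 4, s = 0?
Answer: 22500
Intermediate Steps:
j(f) = f**3
K(p) = 2*p*(4 + p) (K(p) = (p + p)*(p + 4) = (2*p)*(4 + p) = 2*p*(4 + p))
(156 + K(j(-1)))**2 = (156 + 2*(-1)**3*(4 + (-1)**3))**2 = (156 + 2*(-1)*(4 - 1))**2 = (156 + 2*(-1)*3)**2 = (156 - 6)**2 = 150**2 = 22500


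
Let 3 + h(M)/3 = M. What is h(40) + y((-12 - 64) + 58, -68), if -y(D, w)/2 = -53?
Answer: 217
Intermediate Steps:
y(D, w) = 106 (y(D, w) = -2*(-53) = 106)
h(M) = -9 + 3*M
h(40) + y((-12 - 64) + 58, -68) = (-9 + 3*40) + 106 = (-9 + 120) + 106 = 111 + 106 = 217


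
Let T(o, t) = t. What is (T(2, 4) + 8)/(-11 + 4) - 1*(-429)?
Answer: 2991/7 ≈ 427.29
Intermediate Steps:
(T(2, 4) + 8)/(-11 + 4) - 1*(-429) = (4 + 8)/(-11 + 4) - 1*(-429) = 12/(-7) + 429 = 12*(-⅐) + 429 = -12/7 + 429 = 2991/7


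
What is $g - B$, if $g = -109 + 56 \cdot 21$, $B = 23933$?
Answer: $-22866$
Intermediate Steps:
$g = 1067$ ($g = -109 + 1176 = 1067$)
$g - B = 1067 - 23933 = -22866$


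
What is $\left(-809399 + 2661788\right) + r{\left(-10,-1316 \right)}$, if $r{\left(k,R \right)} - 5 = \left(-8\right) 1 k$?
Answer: $1852474$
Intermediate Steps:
$r{\left(k,R \right)} = 5 - 8 k$ ($r{\left(k,R \right)} = 5 + \left(-8\right) 1 k = 5 - 8 k$)
$\left(-809399 + 2661788\right) + r{\left(-10,-1316 \right)} = \left(-809399 + 2661788\right) + \left(5 - -80\right) = 1852389 + \left(5 + 80\right) = 1852389 + 85 = 1852474$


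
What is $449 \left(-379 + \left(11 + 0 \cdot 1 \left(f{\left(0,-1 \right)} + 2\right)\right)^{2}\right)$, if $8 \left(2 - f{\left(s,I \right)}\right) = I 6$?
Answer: $-115842$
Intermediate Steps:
$f{\left(s,I \right)} = 2 - \frac{3 I}{4}$ ($f{\left(s,I \right)} = 2 - \frac{I 6}{8} = 2 - \frac{6 I}{8} = 2 - \frac{3 I}{4}$)
$449 \left(-379 + \left(11 + 0 \cdot 1 \left(f{\left(0,-1 \right)} + 2\right)\right)^{2}\right) = 449 \left(-379 + \left(11 + 0 \cdot 1 \left(\left(2 - - \frac{3}{4}\right) + 2\right)\right)^{2}\right) = 449 \left(-379 + \left(11 + 0 \left(\left(2 + \frac{3}{4}\right) + 2\right)\right)^{2}\right) = 449 \left(-379 + \left(11 + 0 \left(\frac{11}{4} + 2\right)\right)^{2}\right) = 449 \left(-379 + \left(11 + 0 \cdot \frac{19}{4}\right)^{2}\right) = 449 \left(-379 + \left(11 + 0\right)^{2}\right) = 449 \left(-379 + 11^{2}\right) = 449 \left(-379 + 121\right) = 449 \left(-258\right) = -115842$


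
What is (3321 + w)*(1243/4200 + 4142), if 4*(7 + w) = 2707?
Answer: 92572858403/5600 ≈ 1.6531e+7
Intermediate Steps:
w = 2679/4 (w = -7 + (1/4)*2707 = -7 + 2707/4 = 2679/4 ≈ 669.75)
(3321 + w)*(1243/4200 + 4142) = (3321 + 2679/4)*(1243/4200 + 4142) = 15963*(1243*(1/4200) + 4142)/4 = 15963*(1243/4200 + 4142)/4 = (15963/4)*(17397643/4200) = 92572858403/5600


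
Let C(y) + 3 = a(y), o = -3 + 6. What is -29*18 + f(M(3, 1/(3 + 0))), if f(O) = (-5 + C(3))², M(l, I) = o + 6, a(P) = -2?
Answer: -422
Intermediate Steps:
o = 3
C(y) = -5 (C(y) = -3 - 2 = -5)
M(l, I) = 9 (M(l, I) = 3 + 6 = 9)
f(O) = 100 (f(O) = (-5 - 5)² = (-10)² = 100)
-29*18 + f(M(3, 1/(3 + 0))) = -29*18 + 100 = -522 + 100 = -422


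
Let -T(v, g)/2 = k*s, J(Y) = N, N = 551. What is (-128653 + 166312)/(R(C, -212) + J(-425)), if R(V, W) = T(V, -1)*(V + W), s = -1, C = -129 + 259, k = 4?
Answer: -12553/35 ≈ -358.66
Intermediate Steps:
C = 130
J(Y) = 551
T(v, g) = 8 (T(v, g) = -8*(-1) = -2*(-4) = 8)
R(V, W) = 8*V + 8*W (R(V, W) = 8*(V + W) = 8*V + 8*W)
(-128653 + 166312)/(R(C, -212) + J(-425)) = (-128653 + 166312)/((8*130 + 8*(-212)) + 551) = 37659/((1040 - 1696) + 551) = 37659/(-656 + 551) = 37659/(-105) = 37659*(-1/105) = -12553/35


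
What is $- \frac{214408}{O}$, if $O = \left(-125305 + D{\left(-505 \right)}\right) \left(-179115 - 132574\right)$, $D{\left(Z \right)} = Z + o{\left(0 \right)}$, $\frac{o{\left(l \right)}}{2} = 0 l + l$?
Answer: $- \frac{107204}{19606796545} \approx -5.4677 \cdot 10^{-6}$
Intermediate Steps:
$o{\left(l \right)} = 2 l$ ($o{\left(l \right)} = 2 \left(0 l + l\right) = 2 \left(0 + l\right) = 2 l$)
$D{\left(Z \right)} = Z$ ($D{\left(Z \right)} = Z + 2 \cdot 0 = Z + 0 = Z$)
$O = 39213593090$ ($O = \left(-125305 - 505\right) \left(-179115 - 132574\right) = \left(-125810\right) \left(-311689\right) = 39213593090$)
$- \frac{214408}{O} = - \frac{214408}{39213593090} = \left(-214408\right) \frac{1}{39213593090} = - \frac{107204}{19606796545}$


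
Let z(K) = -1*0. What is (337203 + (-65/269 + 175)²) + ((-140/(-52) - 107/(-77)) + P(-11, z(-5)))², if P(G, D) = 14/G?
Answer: 26664105749371567/72505794361 ≈ 3.6775e+5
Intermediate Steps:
z(K) = 0
(337203 + (-65/269 + 175)²) + ((-140/(-52) - 107/(-77)) + P(-11, z(-5)))² = (337203 + (-65/269 + 175)²) + ((-140/(-52) - 107/(-77)) + 14/(-11))² = (337203 + (-65*1/269 + 175)²) + ((-140*(-1/52) - 107*(-1/77)) + 14*(-1/11))² = (337203 + (-65/269 + 175)²) + ((35/13 + 107/77) - 14/11)² = (337203 + (47010/269)²) + (4086/1001 - 14/11)² = (337203 + 2209940100/72361) + (2812/1001)² = 26610286383/72361 + 7907344/1002001 = 26664105749371567/72505794361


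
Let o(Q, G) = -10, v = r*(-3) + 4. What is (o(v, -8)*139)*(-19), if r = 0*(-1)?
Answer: 26410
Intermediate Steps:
r = 0
v = 4 (v = 0*(-3) + 4 = 0 + 4 = 4)
(o(v, -8)*139)*(-19) = -10*139*(-19) = -1390*(-19) = 26410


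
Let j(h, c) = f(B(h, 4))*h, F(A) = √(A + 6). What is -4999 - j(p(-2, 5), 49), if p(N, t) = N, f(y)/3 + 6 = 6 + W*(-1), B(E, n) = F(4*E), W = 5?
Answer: -5029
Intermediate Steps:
F(A) = √(6 + A)
B(E, n) = √(6 + 4*E)
f(y) = -15 (f(y) = -18 + 3*(6 + 5*(-1)) = -18 + 3*(6 - 5) = -18 + 3*1 = -18 + 3 = -15)
j(h, c) = -15*h
-4999 - j(p(-2, 5), 49) = -4999 - (-15)*(-2) = -4999 - 1*30 = -4999 - 30 = -5029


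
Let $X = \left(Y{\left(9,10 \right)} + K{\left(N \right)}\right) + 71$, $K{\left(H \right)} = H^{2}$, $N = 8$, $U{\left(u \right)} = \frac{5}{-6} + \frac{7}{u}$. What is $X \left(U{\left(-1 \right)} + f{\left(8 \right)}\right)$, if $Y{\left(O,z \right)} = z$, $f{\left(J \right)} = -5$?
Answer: $- \frac{11165}{6} \approx -1860.8$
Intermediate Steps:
$U{\left(u \right)} = - \frac{5}{6} + \frac{7}{u}$ ($U{\left(u \right)} = 5 \left(- \frac{1}{6}\right) + \frac{7}{u} = - \frac{5}{6} + \frac{7}{u}$)
$X = 145$ ($X = \left(10 + 8^{2}\right) + 71 = \left(10 + 64\right) + 71 = 74 + 71 = 145$)
$X \left(U{\left(-1 \right)} + f{\left(8 \right)}\right) = 145 \left(\left(- \frac{5}{6} + \frac{7}{-1}\right) - 5\right) = 145 \left(\left(- \frac{5}{6} + 7 \left(-1\right)\right) - 5\right) = 145 \left(\left(- \frac{5}{6} - 7\right) - 5\right) = 145 \left(- \frac{47}{6} - 5\right) = 145 \left(- \frac{77}{6}\right) = - \frac{11165}{6}$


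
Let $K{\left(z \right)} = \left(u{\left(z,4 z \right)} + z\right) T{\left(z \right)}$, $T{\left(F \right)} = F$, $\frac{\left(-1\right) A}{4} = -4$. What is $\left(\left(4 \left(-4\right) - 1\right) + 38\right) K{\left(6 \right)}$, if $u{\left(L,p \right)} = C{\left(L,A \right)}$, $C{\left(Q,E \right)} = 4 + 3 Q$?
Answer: $3528$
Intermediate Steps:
$A = 16$ ($A = \left(-4\right) \left(-4\right) = 16$)
$u{\left(L,p \right)} = 4 + 3 L$
$K{\left(z \right)} = z \left(4 + 4 z\right)$ ($K{\left(z \right)} = \left(\left(4 + 3 z\right) + z\right) z = \left(4 + 4 z\right) z = z \left(4 + 4 z\right)$)
$\left(\left(4 \left(-4\right) - 1\right) + 38\right) K{\left(6 \right)} = \left(\left(4 \left(-4\right) - 1\right) + 38\right) 4 \cdot 6 \left(1 + 6\right) = \left(\left(-16 - 1\right) + 38\right) 4 \cdot 6 \cdot 7 = \left(-17 + 38\right) 168 = 21 \cdot 168 = 3528$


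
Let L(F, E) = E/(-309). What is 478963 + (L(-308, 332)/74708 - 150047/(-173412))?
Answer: 159781406760169261/333598040172 ≈ 4.7896e+5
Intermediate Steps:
L(F, E) = -E/309 (L(F, E) = E*(-1/309) = -E/309)
478963 + (L(-308, 332)/74708 - 150047/(-173412)) = 478963 + (-1/309*332/74708 - 150047/(-173412)) = 478963 + (-332/309*1/74708 - 150047*(-1/173412)) = 478963 + (-83/5771193 + 150047/173412) = 478963 + 288645267625/333598040172 = 159781406760169261/333598040172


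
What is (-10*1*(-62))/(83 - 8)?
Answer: 124/15 ≈ 8.2667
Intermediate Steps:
(-10*1*(-62))/(83 - 8) = -10*(-62)/75 = 620*(1/75) = 124/15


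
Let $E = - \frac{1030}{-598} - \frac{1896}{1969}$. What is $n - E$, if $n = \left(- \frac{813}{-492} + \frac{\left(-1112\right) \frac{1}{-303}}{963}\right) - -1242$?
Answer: $\frac{35015854305304013}{28172777680476} \approx 1242.9$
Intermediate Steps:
$E = \frac{447131}{588731}$ ($E = \left(-1030\right) \left(- \frac{1}{598}\right) - \frac{1896}{1969} = \frac{515}{299} - \frac{1896}{1969} = \frac{447131}{588731} \approx 0.75948$)
$n = \frac{59513175019}{47853396}$ ($n = \left(\left(-813\right) \left(- \frac{1}{492}\right) + \left(-1112\right) \left(- \frac{1}{303}\right) \frac{1}{963}\right) + 1242 = \left(\frac{271}{164} + \frac{1112}{303} \cdot \frac{1}{963}\right) + 1242 = \left(\frac{271}{164} + \frac{1112}{291789}\right) + 1242 = \frac{79257187}{47853396} + 1242 = \frac{59513175019}{47853396} \approx 1243.7$)
$n - E = \frac{59513175019}{47853396} - \frac{447131}{588731} = \frac{35015854305304013}{28172777680476}$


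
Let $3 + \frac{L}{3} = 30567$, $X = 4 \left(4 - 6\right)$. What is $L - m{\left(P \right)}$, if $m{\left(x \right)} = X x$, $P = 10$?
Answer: $91772$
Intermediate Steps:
$X = -8$ ($X = 4 \left(-2\right) = -8$)
$L = 91692$ ($L = -9 + 3 \cdot 30567 = -9 + 91701 = 91692$)
$m{\left(x \right)} = - 8 x$
$L - m{\left(P \right)} = 91692 - \left(-8\right) 10 = 91692 - -80 = 91692 + 80 = 91772$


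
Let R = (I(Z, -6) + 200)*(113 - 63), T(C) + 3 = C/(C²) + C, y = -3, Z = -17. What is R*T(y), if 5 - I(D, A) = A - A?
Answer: -194750/3 ≈ -64917.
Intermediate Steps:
I(D, A) = 5 (I(D, A) = 5 - (A - A) = 5 - 1*0 = 5 + 0 = 5)
T(C) = -3 + C + 1/C (T(C) = -3 + (C/(C²) + C) = -3 + (C/C² + C) = -3 + (1/C + C) = -3 + (C + 1/C) = -3 + C + 1/C)
R = 10250 (R = (5 + 200)*(113 - 63) = 205*50 = 10250)
R*T(y) = 10250*(-3 - 3 + 1/(-3)) = 10250*(-3 - 3 - ⅓) = 10250*(-19/3) = -194750/3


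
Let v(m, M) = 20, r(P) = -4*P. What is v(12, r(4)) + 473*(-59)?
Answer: -27887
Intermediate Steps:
v(12, r(4)) + 473*(-59) = 20 + 473*(-59) = 20 - 27907 = -27887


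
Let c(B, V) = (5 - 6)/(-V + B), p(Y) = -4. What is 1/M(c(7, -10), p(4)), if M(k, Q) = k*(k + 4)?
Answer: -289/67 ≈ -4.3134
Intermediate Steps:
c(B, V) = -1/(B - V)
M(k, Q) = k*(4 + k)
1/M(c(7, -10), p(4)) = 1/((-1/(7 - 1*(-10)))*(4 - 1/(7 - 1*(-10)))) = 1/((-1/(7 + 10))*(4 - 1/(7 + 10))) = 1/((-1/17)*(4 - 1/17)) = 1/((-1*1/17)*(4 - 1*1/17)) = 1/(-(4 - 1/17)/17) = 1/(-1/17*67/17) = 1/(-67/289) = -289/67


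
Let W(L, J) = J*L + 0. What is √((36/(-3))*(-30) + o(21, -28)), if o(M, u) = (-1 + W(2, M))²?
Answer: √2041 ≈ 45.177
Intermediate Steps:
W(L, J) = J*L
o(M, u) = (-1 + 2*M)² (o(M, u) = (-1 + M*2)² = (-1 + 2*M)²)
√((36/(-3))*(-30) + o(21, -28)) = √((36/(-3))*(-30) + (-1 + 2*21)²) = √((36*(-⅓))*(-30) + (-1 + 42)²) = √(-12*(-30) + 41²) = √(360 + 1681) = √2041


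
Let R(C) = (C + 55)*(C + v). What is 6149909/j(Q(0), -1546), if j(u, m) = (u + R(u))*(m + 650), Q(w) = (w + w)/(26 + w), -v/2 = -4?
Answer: -6149909/394240 ≈ -15.599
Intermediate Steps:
v = 8 (v = -2*(-4) = 8)
R(C) = (8 + C)*(55 + C) (R(C) = (C + 55)*(C + 8) = (55 + C)*(8 + C) = (8 + C)*(55 + C))
Q(w) = 2*w/(26 + w) (Q(w) = (2*w)/(26 + w) = 2*w/(26 + w))
j(u, m) = (650 + m)*(440 + u**2 + 64*u) (j(u, m) = (u + (440 + u**2 + 63*u))*(m + 650) = (440 + u**2 + 64*u)*(650 + m) = (650 + m)*(440 + u**2 + 64*u))
6149909/j(Q(0), -1546) = 6149909/(286000 + 650*(2*0/(26 + 0))**2 + 41600*(2*0/(26 + 0)) - 3092*0/(26 + 0) - 1546*(440 + (2*0/(26 + 0))**2 + 63*(2*0/(26 + 0)))) = 6149909/(286000 + 650*(2*0/26)**2 + 41600*(2*0/26) - 3092*0/26 - 1546*(440 + (2*0/26)**2 + 63*(2*0/26))) = 6149909/(286000 + 650*(2*0*(1/26))**2 + 41600*(2*0*(1/26)) - 3092*0/26 - 1546*(440 + (2*0*(1/26))**2 + 63*(2*0*(1/26)))) = 6149909/(286000 + 650*0**2 + 41600*0 - 1546*0 - 1546*(440 + 0**2 + 63*0)) = 6149909/(286000 + 650*0 + 0 + 0 - 1546*(440 + 0 + 0)) = 6149909/(286000 + 0 + 0 + 0 - 1546*440) = 6149909/(286000 + 0 + 0 + 0 - 680240) = 6149909/(-394240) = 6149909*(-1/394240) = -6149909/394240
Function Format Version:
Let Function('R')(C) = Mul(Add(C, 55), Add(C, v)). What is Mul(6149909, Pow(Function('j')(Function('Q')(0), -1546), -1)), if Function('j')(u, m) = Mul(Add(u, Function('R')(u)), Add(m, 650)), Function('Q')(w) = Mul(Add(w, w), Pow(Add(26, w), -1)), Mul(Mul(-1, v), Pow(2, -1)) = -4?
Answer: Rational(-6149909, 394240) ≈ -15.599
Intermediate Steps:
v = 8 (v = Mul(-2, -4) = 8)
Function('R')(C) = Mul(Add(8, C), Add(55, C)) (Function('R')(C) = Mul(Add(C, 55), Add(C, 8)) = Mul(Add(55, C), Add(8, C)) = Mul(Add(8, C), Add(55, C)))
Function('Q')(w) = Mul(2, w, Pow(Add(26, w), -1)) (Function('Q')(w) = Mul(Mul(2, w), Pow(Add(26, w), -1)) = Mul(2, w, Pow(Add(26, w), -1)))
Function('j')(u, m) = Mul(Add(650, m), Add(440, Pow(u, 2), Mul(64, u))) (Function('j')(u, m) = Mul(Add(u, Add(440, Pow(u, 2), Mul(63, u))), Add(m, 650)) = Mul(Add(440, Pow(u, 2), Mul(64, u)), Add(650, m)) = Mul(Add(650, m), Add(440, Pow(u, 2), Mul(64, u))))
Mul(6149909, Pow(Function('j')(Function('Q')(0), -1546), -1)) = Mul(6149909, Pow(Add(286000, Mul(650, Pow(Mul(2, 0, Pow(Add(26, 0), -1)), 2)), Mul(41600, Mul(2, 0, Pow(Add(26, 0), -1))), Mul(-1546, Mul(2, 0, Pow(Add(26, 0), -1))), Mul(-1546, Add(440, Pow(Mul(2, 0, Pow(Add(26, 0), -1)), 2), Mul(63, Mul(2, 0, Pow(Add(26, 0), -1)))))), -1)) = Mul(6149909, Pow(Add(286000, Mul(650, Pow(Mul(2, 0, Pow(26, -1)), 2)), Mul(41600, Mul(2, 0, Pow(26, -1))), Mul(-1546, Mul(2, 0, Pow(26, -1))), Mul(-1546, Add(440, Pow(Mul(2, 0, Pow(26, -1)), 2), Mul(63, Mul(2, 0, Pow(26, -1)))))), -1)) = Mul(6149909, Pow(Add(286000, Mul(650, Pow(Mul(2, 0, Rational(1, 26)), 2)), Mul(41600, Mul(2, 0, Rational(1, 26))), Mul(-1546, Mul(2, 0, Rational(1, 26))), Mul(-1546, Add(440, Pow(Mul(2, 0, Rational(1, 26)), 2), Mul(63, Mul(2, 0, Rational(1, 26)))))), -1)) = Mul(6149909, Pow(Add(286000, Mul(650, Pow(0, 2)), Mul(41600, 0), Mul(-1546, 0), Mul(-1546, Add(440, Pow(0, 2), Mul(63, 0)))), -1)) = Mul(6149909, Pow(Add(286000, Mul(650, 0), 0, 0, Mul(-1546, Add(440, 0, 0))), -1)) = Mul(6149909, Pow(Add(286000, 0, 0, 0, Mul(-1546, 440)), -1)) = Mul(6149909, Pow(Add(286000, 0, 0, 0, -680240), -1)) = Mul(6149909, Pow(-394240, -1)) = Mul(6149909, Rational(-1, 394240)) = Rational(-6149909, 394240)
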